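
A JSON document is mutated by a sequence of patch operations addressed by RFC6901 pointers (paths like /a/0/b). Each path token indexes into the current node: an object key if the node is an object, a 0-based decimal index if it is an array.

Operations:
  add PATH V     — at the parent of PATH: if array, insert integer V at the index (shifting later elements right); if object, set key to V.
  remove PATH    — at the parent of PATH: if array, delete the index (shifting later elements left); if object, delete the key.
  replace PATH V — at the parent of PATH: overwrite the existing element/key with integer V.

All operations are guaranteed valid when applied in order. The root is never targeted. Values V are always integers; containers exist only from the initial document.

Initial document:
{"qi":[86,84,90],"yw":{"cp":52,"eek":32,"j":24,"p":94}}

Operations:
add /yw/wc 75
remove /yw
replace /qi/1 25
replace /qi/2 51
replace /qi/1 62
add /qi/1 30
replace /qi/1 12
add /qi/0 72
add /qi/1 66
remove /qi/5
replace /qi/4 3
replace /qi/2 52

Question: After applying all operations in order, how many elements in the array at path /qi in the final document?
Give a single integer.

Answer: 5

Derivation:
After op 1 (add /yw/wc 75): {"qi":[86,84,90],"yw":{"cp":52,"eek":32,"j":24,"p":94,"wc":75}}
After op 2 (remove /yw): {"qi":[86,84,90]}
After op 3 (replace /qi/1 25): {"qi":[86,25,90]}
After op 4 (replace /qi/2 51): {"qi":[86,25,51]}
After op 5 (replace /qi/1 62): {"qi":[86,62,51]}
After op 6 (add /qi/1 30): {"qi":[86,30,62,51]}
After op 7 (replace /qi/1 12): {"qi":[86,12,62,51]}
After op 8 (add /qi/0 72): {"qi":[72,86,12,62,51]}
After op 9 (add /qi/1 66): {"qi":[72,66,86,12,62,51]}
After op 10 (remove /qi/5): {"qi":[72,66,86,12,62]}
After op 11 (replace /qi/4 3): {"qi":[72,66,86,12,3]}
After op 12 (replace /qi/2 52): {"qi":[72,66,52,12,3]}
Size at path /qi: 5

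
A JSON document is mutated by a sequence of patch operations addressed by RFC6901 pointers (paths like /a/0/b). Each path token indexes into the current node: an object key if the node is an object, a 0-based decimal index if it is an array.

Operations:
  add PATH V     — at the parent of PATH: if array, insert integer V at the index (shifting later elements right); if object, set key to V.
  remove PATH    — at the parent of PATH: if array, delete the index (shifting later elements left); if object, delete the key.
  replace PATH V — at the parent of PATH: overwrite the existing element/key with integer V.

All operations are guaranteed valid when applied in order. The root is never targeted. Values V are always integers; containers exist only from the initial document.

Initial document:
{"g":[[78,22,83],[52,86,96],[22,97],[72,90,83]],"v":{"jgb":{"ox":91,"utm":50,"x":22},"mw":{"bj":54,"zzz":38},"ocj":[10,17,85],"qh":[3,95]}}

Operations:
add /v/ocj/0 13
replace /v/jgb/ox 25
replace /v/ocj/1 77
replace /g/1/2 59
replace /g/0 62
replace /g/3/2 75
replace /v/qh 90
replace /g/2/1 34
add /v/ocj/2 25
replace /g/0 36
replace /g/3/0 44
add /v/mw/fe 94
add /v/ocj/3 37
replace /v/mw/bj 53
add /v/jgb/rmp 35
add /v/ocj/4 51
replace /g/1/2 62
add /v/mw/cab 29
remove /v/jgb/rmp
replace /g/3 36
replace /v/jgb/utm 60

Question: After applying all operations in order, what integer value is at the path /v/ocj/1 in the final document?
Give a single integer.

Answer: 77

Derivation:
After op 1 (add /v/ocj/0 13): {"g":[[78,22,83],[52,86,96],[22,97],[72,90,83]],"v":{"jgb":{"ox":91,"utm":50,"x":22},"mw":{"bj":54,"zzz":38},"ocj":[13,10,17,85],"qh":[3,95]}}
After op 2 (replace /v/jgb/ox 25): {"g":[[78,22,83],[52,86,96],[22,97],[72,90,83]],"v":{"jgb":{"ox":25,"utm":50,"x":22},"mw":{"bj":54,"zzz":38},"ocj":[13,10,17,85],"qh":[3,95]}}
After op 3 (replace /v/ocj/1 77): {"g":[[78,22,83],[52,86,96],[22,97],[72,90,83]],"v":{"jgb":{"ox":25,"utm":50,"x":22},"mw":{"bj":54,"zzz":38},"ocj":[13,77,17,85],"qh":[3,95]}}
After op 4 (replace /g/1/2 59): {"g":[[78,22,83],[52,86,59],[22,97],[72,90,83]],"v":{"jgb":{"ox":25,"utm":50,"x":22},"mw":{"bj":54,"zzz":38},"ocj":[13,77,17,85],"qh":[3,95]}}
After op 5 (replace /g/0 62): {"g":[62,[52,86,59],[22,97],[72,90,83]],"v":{"jgb":{"ox":25,"utm":50,"x":22},"mw":{"bj":54,"zzz":38},"ocj":[13,77,17,85],"qh":[3,95]}}
After op 6 (replace /g/3/2 75): {"g":[62,[52,86,59],[22,97],[72,90,75]],"v":{"jgb":{"ox":25,"utm":50,"x":22},"mw":{"bj":54,"zzz":38},"ocj":[13,77,17,85],"qh":[3,95]}}
After op 7 (replace /v/qh 90): {"g":[62,[52,86,59],[22,97],[72,90,75]],"v":{"jgb":{"ox":25,"utm":50,"x":22},"mw":{"bj":54,"zzz":38},"ocj":[13,77,17,85],"qh":90}}
After op 8 (replace /g/2/1 34): {"g":[62,[52,86,59],[22,34],[72,90,75]],"v":{"jgb":{"ox":25,"utm":50,"x":22},"mw":{"bj":54,"zzz":38},"ocj":[13,77,17,85],"qh":90}}
After op 9 (add /v/ocj/2 25): {"g":[62,[52,86,59],[22,34],[72,90,75]],"v":{"jgb":{"ox":25,"utm":50,"x":22},"mw":{"bj":54,"zzz":38},"ocj":[13,77,25,17,85],"qh":90}}
After op 10 (replace /g/0 36): {"g":[36,[52,86,59],[22,34],[72,90,75]],"v":{"jgb":{"ox":25,"utm":50,"x":22},"mw":{"bj":54,"zzz":38},"ocj":[13,77,25,17,85],"qh":90}}
After op 11 (replace /g/3/0 44): {"g":[36,[52,86,59],[22,34],[44,90,75]],"v":{"jgb":{"ox":25,"utm":50,"x":22},"mw":{"bj":54,"zzz":38},"ocj":[13,77,25,17,85],"qh":90}}
After op 12 (add /v/mw/fe 94): {"g":[36,[52,86,59],[22,34],[44,90,75]],"v":{"jgb":{"ox":25,"utm":50,"x":22},"mw":{"bj":54,"fe":94,"zzz":38},"ocj":[13,77,25,17,85],"qh":90}}
After op 13 (add /v/ocj/3 37): {"g":[36,[52,86,59],[22,34],[44,90,75]],"v":{"jgb":{"ox":25,"utm":50,"x":22},"mw":{"bj":54,"fe":94,"zzz":38},"ocj":[13,77,25,37,17,85],"qh":90}}
After op 14 (replace /v/mw/bj 53): {"g":[36,[52,86,59],[22,34],[44,90,75]],"v":{"jgb":{"ox":25,"utm":50,"x":22},"mw":{"bj":53,"fe":94,"zzz":38},"ocj":[13,77,25,37,17,85],"qh":90}}
After op 15 (add /v/jgb/rmp 35): {"g":[36,[52,86,59],[22,34],[44,90,75]],"v":{"jgb":{"ox":25,"rmp":35,"utm":50,"x":22},"mw":{"bj":53,"fe":94,"zzz":38},"ocj":[13,77,25,37,17,85],"qh":90}}
After op 16 (add /v/ocj/4 51): {"g":[36,[52,86,59],[22,34],[44,90,75]],"v":{"jgb":{"ox":25,"rmp":35,"utm":50,"x":22},"mw":{"bj":53,"fe":94,"zzz":38},"ocj":[13,77,25,37,51,17,85],"qh":90}}
After op 17 (replace /g/1/2 62): {"g":[36,[52,86,62],[22,34],[44,90,75]],"v":{"jgb":{"ox":25,"rmp":35,"utm":50,"x":22},"mw":{"bj":53,"fe":94,"zzz":38},"ocj":[13,77,25,37,51,17,85],"qh":90}}
After op 18 (add /v/mw/cab 29): {"g":[36,[52,86,62],[22,34],[44,90,75]],"v":{"jgb":{"ox":25,"rmp":35,"utm":50,"x":22},"mw":{"bj":53,"cab":29,"fe":94,"zzz":38},"ocj":[13,77,25,37,51,17,85],"qh":90}}
After op 19 (remove /v/jgb/rmp): {"g":[36,[52,86,62],[22,34],[44,90,75]],"v":{"jgb":{"ox":25,"utm":50,"x":22},"mw":{"bj":53,"cab":29,"fe":94,"zzz":38},"ocj":[13,77,25,37,51,17,85],"qh":90}}
After op 20 (replace /g/3 36): {"g":[36,[52,86,62],[22,34],36],"v":{"jgb":{"ox":25,"utm":50,"x":22},"mw":{"bj":53,"cab":29,"fe":94,"zzz":38},"ocj":[13,77,25,37,51,17,85],"qh":90}}
After op 21 (replace /v/jgb/utm 60): {"g":[36,[52,86,62],[22,34],36],"v":{"jgb":{"ox":25,"utm":60,"x":22},"mw":{"bj":53,"cab":29,"fe":94,"zzz":38},"ocj":[13,77,25,37,51,17,85],"qh":90}}
Value at /v/ocj/1: 77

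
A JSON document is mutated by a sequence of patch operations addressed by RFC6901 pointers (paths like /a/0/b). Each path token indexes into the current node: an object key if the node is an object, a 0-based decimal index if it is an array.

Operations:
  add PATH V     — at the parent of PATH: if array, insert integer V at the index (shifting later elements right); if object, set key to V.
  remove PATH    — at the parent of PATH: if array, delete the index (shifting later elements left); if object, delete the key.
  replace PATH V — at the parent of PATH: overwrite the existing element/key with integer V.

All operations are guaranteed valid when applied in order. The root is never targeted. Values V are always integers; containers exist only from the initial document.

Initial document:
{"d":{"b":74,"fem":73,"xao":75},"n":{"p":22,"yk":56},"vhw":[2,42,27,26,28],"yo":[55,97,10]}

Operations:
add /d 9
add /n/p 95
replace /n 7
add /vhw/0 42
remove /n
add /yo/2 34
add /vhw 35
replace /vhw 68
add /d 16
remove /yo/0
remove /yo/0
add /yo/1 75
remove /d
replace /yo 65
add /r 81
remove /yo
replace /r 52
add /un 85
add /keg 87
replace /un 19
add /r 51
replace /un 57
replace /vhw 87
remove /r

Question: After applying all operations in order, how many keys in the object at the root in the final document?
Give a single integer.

Answer: 3

Derivation:
After op 1 (add /d 9): {"d":9,"n":{"p":22,"yk":56},"vhw":[2,42,27,26,28],"yo":[55,97,10]}
After op 2 (add /n/p 95): {"d":9,"n":{"p":95,"yk":56},"vhw":[2,42,27,26,28],"yo":[55,97,10]}
After op 3 (replace /n 7): {"d":9,"n":7,"vhw":[2,42,27,26,28],"yo":[55,97,10]}
After op 4 (add /vhw/0 42): {"d":9,"n":7,"vhw":[42,2,42,27,26,28],"yo":[55,97,10]}
After op 5 (remove /n): {"d":9,"vhw":[42,2,42,27,26,28],"yo":[55,97,10]}
After op 6 (add /yo/2 34): {"d":9,"vhw":[42,2,42,27,26,28],"yo":[55,97,34,10]}
After op 7 (add /vhw 35): {"d":9,"vhw":35,"yo":[55,97,34,10]}
After op 8 (replace /vhw 68): {"d":9,"vhw":68,"yo":[55,97,34,10]}
After op 9 (add /d 16): {"d":16,"vhw":68,"yo":[55,97,34,10]}
After op 10 (remove /yo/0): {"d":16,"vhw":68,"yo":[97,34,10]}
After op 11 (remove /yo/0): {"d":16,"vhw":68,"yo":[34,10]}
After op 12 (add /yo/1 75): {"d":16,"vhw":68,"yo":[34,75,10]}
After op 13 (remove /d): {"vhw":68,"yo":[34,75,10]}
After op 14 (replace /yo 65): {"vhw":68,"yo":65}
After op 15 (add /r 81): {"r":81,"vhw":68,"yo":65}
After op 16 (remove /yo): {"r":81,"vhw":68}
After op 17 (replace /r 52): {"r":52,"vhw":68}
After op 18 (add /un 85): {"r":52,"un":85,"vhw":68}
After op 19 (add /keg 87): {"keg":87,"r":52,"un":85,"vhw":68}
After op 20 (replace /un 19): {"keg":87,"r":52,"un":19,"vhw":68}
After op 21 (add /r 51): {"keg":87,"r":51,"un":19,"vhw":68}
After op 22 (replace /un 57): {"keg":87,"r":51,"un":57,"vhw":68}
After op 23 (replace /vhw 87): {"keg":87,"r":51,"un":57,"vhw":87}
After op 24 (remove /r): {"keg":87,"un":57,"vhw":87}
Size at the root: 3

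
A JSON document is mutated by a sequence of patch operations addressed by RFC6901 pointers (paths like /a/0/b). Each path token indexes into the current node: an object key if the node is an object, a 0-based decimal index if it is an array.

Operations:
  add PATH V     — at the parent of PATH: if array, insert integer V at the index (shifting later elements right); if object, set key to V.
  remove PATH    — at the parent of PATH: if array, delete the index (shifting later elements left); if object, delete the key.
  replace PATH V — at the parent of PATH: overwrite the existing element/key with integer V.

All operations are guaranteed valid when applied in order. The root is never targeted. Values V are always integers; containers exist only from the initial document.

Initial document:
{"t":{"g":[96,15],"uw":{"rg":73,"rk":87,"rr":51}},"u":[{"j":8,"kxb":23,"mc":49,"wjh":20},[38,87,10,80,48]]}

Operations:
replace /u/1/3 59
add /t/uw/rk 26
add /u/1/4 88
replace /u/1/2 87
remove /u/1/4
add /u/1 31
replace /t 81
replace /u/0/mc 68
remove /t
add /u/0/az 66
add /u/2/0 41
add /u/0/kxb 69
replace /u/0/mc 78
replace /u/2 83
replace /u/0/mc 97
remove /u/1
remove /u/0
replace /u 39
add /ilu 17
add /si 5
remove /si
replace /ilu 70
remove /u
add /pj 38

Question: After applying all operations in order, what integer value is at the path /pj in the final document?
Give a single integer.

After op 1 (replace /u/1/3 59): {"t":{"g":[96,15],"uw":{"rg":73,"rk":87,"rr":51}},"u":[{"j":8,"kxb":23,"mc":49,"wjh":20},[38,87,10,59,48]]}
After op 2 (add /t/uw/rk 26): {"t":{"g":[96,15],"uw":{"rg":73,"rk":26,"rr":51}},"u":[{"j":8,"kxb":23,"mc":49,"wjh":20},[38,87,10,59,48]]}
After op 3 (add /u/1/4 88): {"t":{"g":[96,15],"uw":{"rg":73,"rk":26,"rr":51}},"u":[{"j":8,"kxb":23,"mc":49,"wjh":20},[38,87,10,59,88,48]]}
After op 4 (replace /u/1/2 87): {"t":{"g":[96,15],"uw":{"rg":73,"rk":26,"rr":51}},"u":[{"j":8,"kxb":23,"mc":49,"wjh":20},[38,87,87,59,88,48]]}
After op 5 (remove /u/1/4): {"t":{"g":[96,15],"uw":{"rg":73,"rk":26,"rr":51}},"u":[{"j":8,"kxb":23,"mc":49,"wjh":20},[38,87,87,59,48]]}
After op 6 (add /u/1 31): {"t":{"g":[96,15],"uw":{"rg":73,"rk":26,"rr":51}},"u":[{"j":8,"kxb":23,"mc":49,"wjh":20},31,[38,87,87,59,48]]}
After op 7 (replace /t 81): {"t":81,"u":[{"j":8,"kxb":23,"mc":49,"wjh":20},31,[38,87,87,59,48]]}
After op 8 (replace /u/0/mc 68): {"t":81,"u":[{"j":8,"kxb":23,"mc":68,"wjh":20},31,[38,87,87,59,48]]}
After op 9 (remove /t): {"u":[{"j":8,"kxb":23,"mc":68,"wjh":20},31,[38,87,87,59,48]]}
After op 10 (add /u/0/az 66): {"u":[{"az":66,"j":8,"kxb":23,"mc":68,"wjh":20},31,[38,87,87,59,48]]}
After op 11 (add /u/2/0 41): {"u":[{"az":66,"j":8,"kxb":23,"mc":68,"wjh":20},31,[41,38,87,87,59,48]]}
After op 12 (add /u/0/kxb 69): {"u":[{"az":66,"j":8,"kxb":69,"mc":68,"wjh":20},31,[41,38,87,87,59,48]]}
After op 13 (replace /u/0/mc 78): {"u":[{"az":66,"j":8,"kxb":69,"mc":78,"wjh":20},31,[41,38,87,87,59,48]]}
After op 14 (replace /u/2 83): {"u":[{"az":66,"j":8,"kxb":69,"mc":78,"wjh":20},31,83]}
After op 15 (replace /u/0/mc 97): {"u":[{"az":66,"j":8,"kxb":69,"mc":97,"wjh":20},31,83]}
After op 16 (remove /u/1): {"u":[{"az":66,"j":8,"kxb":69,"mc":97,"wjh":20},83]}
After op 17 (remove /u/0): {"u":[83]}
After op 18 (replace /u 39): {"u":39}
After op 19 (add /ilu 17): {"ilu":17,"u":39}
After op 20 (add /si 5): {"ilu":17,"si":5,"u":39}
After op 21 (remove /si): {"ilu":17,"u":39}
After op 22 (replace /ilu 70): {"ilu":70,"u":39}
After op 23 (remove /u): {"ilu":70}
After op 24 (add /pj 38): {"ilu":70,"pj":38}
Value at /pj: 38

Answer: 38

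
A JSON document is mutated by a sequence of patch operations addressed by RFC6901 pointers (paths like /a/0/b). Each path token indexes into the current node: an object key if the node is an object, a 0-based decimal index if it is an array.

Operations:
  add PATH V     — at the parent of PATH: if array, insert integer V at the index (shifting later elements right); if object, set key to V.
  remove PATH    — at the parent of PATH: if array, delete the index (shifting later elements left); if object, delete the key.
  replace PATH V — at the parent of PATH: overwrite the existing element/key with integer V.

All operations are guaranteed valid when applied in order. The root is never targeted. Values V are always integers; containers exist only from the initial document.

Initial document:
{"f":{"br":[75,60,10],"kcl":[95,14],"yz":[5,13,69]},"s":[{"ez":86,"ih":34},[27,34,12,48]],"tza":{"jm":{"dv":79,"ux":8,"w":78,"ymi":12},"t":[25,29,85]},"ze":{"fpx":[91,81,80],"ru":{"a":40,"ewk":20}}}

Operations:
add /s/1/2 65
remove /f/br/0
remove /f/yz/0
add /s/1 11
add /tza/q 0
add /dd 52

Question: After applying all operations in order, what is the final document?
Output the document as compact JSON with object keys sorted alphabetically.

Answer: {"dd":52,"f":{"br":[60,10],"kcl":[95,14],"yz":[13,69]},"s":[{"ez":86,"ih":34},11,[27,34,65,12,48]],"tza":{"jm":{"dv":79,"ux":8,"w":78,"ymi":12},"q":0,"t":[25,29,85]},"ze":{"fpx":[91,81,80],"ru":{"a":40,"ewk":20}}}

Derivation:
After op 1 (add /s/1/2 65): {"f":{"br":[75,60,10],"kcl":[95,14],"yz":[5,13,69]},"s":[{"ez":86,"ih":34},[27,34,65,12,48]],"tza":{"jm":{"dv":79,"ux":8,"w":78,"ymi":12},"t":[25,29,85]},"ze":{"fpx":[91,81,80],"ru":{"a":40,"ewk":20}}}
After op 2 (remove /f/br/0): {"f":{"br":[60,10],"kcl":[95,14],"yz":[5,13,69]},"s":[{"ez":86,"ih":34},[27,34,65,12,48]],"tza":{"jm":{"dv":79,"ux":8,"w":78,"ymi":12},"t":[25,29,85]},"ze":{"fpx":[91,81,80],"ru":{"a":40,"ewk":20}}}
After op 3 (remove /f/yz/0): {"f":{"br":[60,10],"kcl":[95,14],"yz":[13,69]},"s":[{"ez":86,"ih":34},[27,34,65,12,48]],"tza":{"jm":{"dv":79,"ux":8,"w":78,"ymi":12},"t":[25,29,85]},"ze":{"fpx":[91,81,80],"ru":{"a":40,"ewk":20}}}
After op 4 (add /s/1 11): {"f":{"br":[60,10],"kcl":[95,14],"yz":[13,69]},"s":[{"ez":86,"ih":34},11,[27,34,65,12,48]],"tza":{"jm":{"dv":79,"ux":8,"w":78,"ymi":12},"t":[25,29,85]},"ze":{"fpx":[91,81,80],"ru":{"a":40,"ewk":20}}}
After op 5 (add /tza/q 0): {"f":{"br":[60,10],"kcl":[95,14],"yz":[13,69]},"s":[{"ez":86,"ih":34},11,[27,34,65,12,48]],"tza":{"jm":{"dv":79,"ux":8,"w":78,"ymi":12},"q":0,"t":[25,29,85]},"ze":{"fpx":[91,81,80],"ru":{"a":40,"ewk":20}}}
After op 6 (add /dd 52): {"dd":52,"f":{"br":[60,10],"kcl":[95,14],"yz":[13,69]},"s":[{"ez":86,"ih":34},11,[27,34,65,12,48]],"tza":{"jm":{"dv":79,"ux":8,"w":78,"ymi":12},"q":0,"t":[25,29,85]},"ze":{"fpx":[91,81,80],"ru":{"a":40,"ewk":20}}}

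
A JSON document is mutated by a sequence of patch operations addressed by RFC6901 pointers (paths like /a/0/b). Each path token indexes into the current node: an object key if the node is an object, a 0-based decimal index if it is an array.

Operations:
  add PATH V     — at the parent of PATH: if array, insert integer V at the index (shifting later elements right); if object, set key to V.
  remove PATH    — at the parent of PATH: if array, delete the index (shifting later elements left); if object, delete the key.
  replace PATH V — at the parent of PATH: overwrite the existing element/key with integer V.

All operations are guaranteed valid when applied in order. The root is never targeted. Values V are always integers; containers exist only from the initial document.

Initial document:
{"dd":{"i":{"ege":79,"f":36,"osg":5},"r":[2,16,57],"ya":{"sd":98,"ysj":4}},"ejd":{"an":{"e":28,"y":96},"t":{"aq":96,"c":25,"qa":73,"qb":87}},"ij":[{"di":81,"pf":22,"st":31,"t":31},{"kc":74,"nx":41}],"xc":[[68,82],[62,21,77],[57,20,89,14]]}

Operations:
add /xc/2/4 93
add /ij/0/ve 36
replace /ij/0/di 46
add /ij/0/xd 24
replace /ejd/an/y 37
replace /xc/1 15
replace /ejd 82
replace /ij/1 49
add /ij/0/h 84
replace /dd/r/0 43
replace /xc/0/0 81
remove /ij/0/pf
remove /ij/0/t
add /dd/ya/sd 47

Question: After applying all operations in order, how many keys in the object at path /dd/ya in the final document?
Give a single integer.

Answer: 2

Derivation:
After op 1 (add /xc/2/4 93): {"dd":{"i":{"ege":79,"f":36,"osg":5},"r":[2,16,57],"ya":{"sd":98,"ysj":4}},"ejd":{"an":{"e":28,"y":96},"t":{"aq":96,"c":25,"qa":73,"qb":87}},"ij":[{"di":81,"pf":22,"st":31,"t":31},{"kc":74,"nx":41}],"xc":[[68,82],[62,21,77],[57,20,89,14,93]]}
After op 2 (add /ij/0/ve 36): {"dd":{"i":{"ege":79,"f":36,"osg":5},"r":[2,16,57],"ya":{"sd":98,"ysj":4}},"ejd":{"an":{"e":28,"y":96},"t":{"aq":96,"c":25,"qa":73,"qb":87}},"ij":[{"di":81,"pf":22,"st":31,"t":31,"ve":36},{"kc":74,"nx":41}],"xc":[[68,82],[62,21,77],[57,20,89,14,93]]}
After op 3 (replace /ij/0/di 46): {"dd":{"i":{"ege":79,"f":36,"osg":5},"r":[2,16,57],"ya":{"sd":98,"ysj":4}},"ejd":{"an":{"e":28,"y":96},"t":{"aq":96,"c":25,"qa":73,"qb":87}},"ij":[{"di":46,"pf":22,"st":31,"t":31,"ve":36},{"kc":74,"nx":41}],"xc":[[68,82],[62,21,77],[57,20,89,14,93]]}
After op 4 (add /ij/0/xd 24): {"dd":{"i":{"ege":79,"f":36,"osg":5},"r":[2,16,57],"ya":{"sd":98,"ysj":4}},"ejd":{"an":{"e":28,"y":96},"t":{"aq":96,"c":25,"qa":73,"qb":87}},"ij":[{"di":46,"pf":22,"st":31,"t":31,"ve":36,"xd":24},{"kc":74,"nx":41}],"xc":[[68,82],[62,21,77],[57,20,89,14,93]]}
After op 5 (replace /ejd/an/y 37): {"dd":{"i":{"ege":79,"f":36,"osg":5},"r":[2,16,57],"ya":{"sd":98,"ysj":4}},"ejd":{"an":{"e":28,"y":37},"t":{"aq":96,"c":25,"qa":73,"qb":87}},"ij":[{"di":46,"pf":22,"st":31,"t":31,"ve":36,"xd":24},{"kc":74,"nx":41}],"xc":[[68,82],[62,21,77],[57,20,89,14,93]]}
After op 6 (replace /xc/1 15): {"dd":{"i":{"ege":79,"f":36,"osg":5},"r":[2,16,57],"ya":{"sd":98,"ysj":4}},"ejd":{"an":{"e":28,"y":37},"t":{"aq":96,"c":25,"qa":73,"qb":87}},"ij":[{"di":46,"pf":22,"st":31,"t":31,"ve":36,"xd":24},{"kc":74,"nx":41}],"xc":[[68,82],15,[57,20,89,14,93]]}
After op 7 (replace /ejd 82): {"dd":{"i":{"ege":79,"f":36,"osg":5},"r":[2,16,57],"ya":{"sd":98,"ysj":4}},"ejd":82,"ij":[{"di":46,"pf":22,"st":31,"t":31,"ve":36,"xd":24},{"kc":74,"nx":41}],"xc":[[68,82],15,[57,20,89,14,93]]}
After op 8 (replace /ij/1 49): {"dd":{"i":{"ege":79,"f":36,"osg":5},"r":[2,16,57],"ya":{"sd":98,"ysj":4}},"ejd":82,"ij":[{"di":46,"pf":22,"st":31,"t":31,"ve":36,"xd":24},49],"xc":[[68,82],15,[57,20,89,14,93]]}
After op 9 (add /ij/0/h 84): {"dd":{"i":{"ege":79,"f":36,"osg":5},"r":[2,16,57],"ya":{"sd":98,"ysj":4}},"ejd":82,"ij":[{"di":46,"h":84,"pf":22,"st":31,"t":31,"ve":36,"xd":24},49],"xc":[[68,82],15,[57,20,89,14,93]]}
After op 10 (replace /dd/r/0 43): {"dd":{"i":{"ege":79,"f":36,"osg":5},"r":[43,16,57],"ya":{"sd":98,"ysj":4}},"ejd":82,"ij":[{"di":46,"h":84,"pf":22,"st":31,"t":31,"ve":36,"xd":24},49],"xc":[[68,82],15,[57,20,89,14,93]]}
After op 11 (replace /xc/0/0 81): {"dd":{"i":{"ege":79,"f":36,"osg":5},"r":[43,16,57],"ya":{"sd":98,"ysj":4}},"ejd":82,"ij":[{"di":46,"h":84,"pf":22,"st":31,"t":31,"ve":36,"xd":24},49],"xc":[[81,82],15,[57,20,89,14,93]]}
After op 12 (remove /ij/0/pf): {"dd":{"i":{"ege":79,"f":36,"osg":5},"r":[43,16,57],"ya":{"sd":98,"ysj":4}},"ejd":82,"ij":[{"di":46,"h":84,"st":31,"t":31,"ve":36,"xd":24},49],"xc":[[81,82],15,[57,20,89,14,93]]}
After op 13 (remove /ij/0/t): {"dd":{"i":{"ege":79,"f":36,"osg":5},"r":[43,16,57],"ya":{"sd":98,"ysj":4}},"ejd":82,"ij":[{"di":46,"h":84,"st":31,"ve":36,"xd":24},49],"xc":[[81,82],15,[57,20,89,14,93]]}
After op 14 (add /dd/ya/sd 47): {"dd":{"i":{"ege":79,"f":36,"osg":5},"r":[43,16,57],"ya":{"sd":47,"ysj":4}},"ejd":82,"ij":[{"di":46,"h":84,"st":31,"ve":36,"xd":24},49],"xc":[[81,82],15,[57,20,89,14,93]]}
Size at path /dd/ya: 2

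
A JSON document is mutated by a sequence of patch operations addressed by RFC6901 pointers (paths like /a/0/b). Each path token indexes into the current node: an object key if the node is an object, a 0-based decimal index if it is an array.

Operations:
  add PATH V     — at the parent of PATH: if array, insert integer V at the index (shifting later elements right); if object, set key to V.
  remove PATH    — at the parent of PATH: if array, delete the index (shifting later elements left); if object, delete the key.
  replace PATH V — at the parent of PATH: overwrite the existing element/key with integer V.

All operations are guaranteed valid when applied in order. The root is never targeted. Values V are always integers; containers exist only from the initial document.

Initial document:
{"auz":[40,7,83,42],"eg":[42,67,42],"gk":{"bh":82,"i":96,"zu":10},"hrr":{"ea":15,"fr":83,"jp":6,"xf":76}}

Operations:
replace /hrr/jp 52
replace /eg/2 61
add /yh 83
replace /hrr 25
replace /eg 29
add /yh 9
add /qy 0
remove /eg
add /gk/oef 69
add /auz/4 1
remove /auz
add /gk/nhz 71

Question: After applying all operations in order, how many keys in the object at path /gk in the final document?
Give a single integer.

Answer: 5

Derivation:
After op 1 (replace /hrr/jp 52): {"auz":[40,7,83,42],"eg":[42,67,42],"gk":{"bh":82,"i":96,"zu":10},"hrr":{"ea":15,"fr":83,"jp":52,"xf":76}}
After op 2 (replace /eg/2 61): {"auz":[40,7,83,42],"eg":[42,67,61],"gk":{"bh":82,"i":96,"zu":10},"hrr":{"ea":15,"fr":83,"jp":52,"xf":76}}
After op 3 (add /yh 83): {"auz":[40,7,83,42],"eg":[42,67,61],"gk":{"bh":82,"i":96,"zu":10},"hrr":{"ea":15,"fr":83,"jp":52,"xf":76},"yh":83}
After op 4 (replace /hrr 25): {"auz":[40,7,83,42],"eg":[42,67,61],"gk":{"bh":82,"i":96,"zu":10},"hrr":25,"yh":83}
After op 5 (replace /eg 29): {"auz":[40,7,83,42],"eg":29,"gk":{"bh":82,"i":96,"zu":10},"hrr":25,"yh":83}
After op 6 (add /yh 9): {"auz":[40,7,83,42],"eg":29,"gk":{"bh":82,"i":96,"zu":10},"hrr":25,"yh":9}
After op 7 (add /qy 0): {"auz":[40,7,83,42],"eg":29,"gk":{"bh":82,"i":96,"zu":10},"hrr":25,"qy":0,"yh":9}
After op 8 (remove /eg): {"auz":[40,7,83,42],"gk":{"bh":82,"i":96,"zu":10},"hrr":25,"qy":0,"yh":9}
After op 9 (add /gk/oef 69): {"auz":[40,7,83,42],"gk":{"bh":82,"i":96,"oef":69,"zu":10},"hrr":25,"qy":0,"yh":9}
After op 10 (add /auz/4 1): {"auz":[40,7,83,42,1],"gk":{"bh":82,"i":96,"oef":69,"zu":10},"hrr":25,"qy":0,"yh":9}
After op 11 (remove /auz): {"gk":{"bh":82,"i":96,"oef":69,"zu":10},"hrr":25,"qy":0,"yh":9}
After op 12 (add /gk/nhz 71): {"gk":{"bh":82,"i":96,"nhz":71,"oef":69,"zu":10},"hrr":25,"qy":0,"yh":9}
Size at path /gk: 5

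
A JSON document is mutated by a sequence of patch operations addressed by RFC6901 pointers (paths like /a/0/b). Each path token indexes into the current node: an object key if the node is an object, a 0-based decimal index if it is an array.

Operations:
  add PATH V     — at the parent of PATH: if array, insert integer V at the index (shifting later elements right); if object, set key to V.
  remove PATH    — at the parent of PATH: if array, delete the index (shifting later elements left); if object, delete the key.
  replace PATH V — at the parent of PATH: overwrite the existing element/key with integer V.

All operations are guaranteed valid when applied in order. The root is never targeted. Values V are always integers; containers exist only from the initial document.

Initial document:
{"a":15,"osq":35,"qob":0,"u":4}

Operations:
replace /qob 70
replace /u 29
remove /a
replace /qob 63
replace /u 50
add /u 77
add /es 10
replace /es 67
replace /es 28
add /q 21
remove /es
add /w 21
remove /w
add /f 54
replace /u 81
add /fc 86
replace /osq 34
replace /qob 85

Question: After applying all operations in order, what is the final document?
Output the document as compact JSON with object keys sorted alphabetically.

After op 1 (replace /qob 70): {"a":15,"osq":35,"qob":70,"u":4}
After op 2 (replace /u 29): {"a":15,"osq":35,"qob":70,"u":29}
After op 3 (remove /a): {"osq":35,"qob":70,"u":29}
After op 4 (replace /qob 63): {"osq":35,"qob":63,"u":29}
After op 5 (replace /u 50): {"osq":35,"qob":63,"u":50}
After op 6 (add /u 77): {"osq":35,"qob":63,"u":77}
After op 7 (add /es 10): {"es":10,"osq":35,"qob":63,"u":77}
After op 8 (replace /es 67): {"es":67,"osq":35,"qob":63,"u":77}
After op 9 (replace /es 28): {"es":28,"osq":35,"qob":63,"u":77}
After op 10 (add /q 21): {"es":28,"osq":35,"q":21,"qob":63,"u":77}
After op 11 (remove /es): {"osq":35,"q":21,"qob":63,"u":77}
After op 12 (add /w 21): {"osq":35,"q":21,"qob":63,"u":77,"w":21}
After op 13 (remove /w): {"osq":35,"q":21,"qob":63,"u":77}
After op 14 (add /f 54): {"f":54,"osq":35,"q":21,"qob":63,"u":77}
After op 15 (replace /u 81): {"f":54,"osq":35,"q":21,"qob":63,"u":81}
After op 16 (add /fc 86): {"f":54,"fc":86,"osq":35,"q":21,"qob":63,"u":81}
After op 17 (replace /osq 34): {"f":54,"fc":86,"osq":34,"q":21,"qob":63,"u":81}
After op 18 (replace /qob 85): {"f":54,"fc":86,"osq":34,"q":21,"qob":85,"u":81}

Answer: {"f":54,"fc":86,"osq":34,"q":21,"qob":85,"u":81}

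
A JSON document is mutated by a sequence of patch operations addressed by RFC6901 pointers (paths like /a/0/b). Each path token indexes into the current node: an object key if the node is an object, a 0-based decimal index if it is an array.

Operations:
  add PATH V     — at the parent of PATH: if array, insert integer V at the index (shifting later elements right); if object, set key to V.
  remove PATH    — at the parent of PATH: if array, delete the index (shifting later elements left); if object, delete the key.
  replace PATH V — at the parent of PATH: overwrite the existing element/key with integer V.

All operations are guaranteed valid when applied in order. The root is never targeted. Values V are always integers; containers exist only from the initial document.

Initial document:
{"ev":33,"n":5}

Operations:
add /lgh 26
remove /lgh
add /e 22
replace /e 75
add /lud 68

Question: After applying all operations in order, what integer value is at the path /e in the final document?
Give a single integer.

After op 1 (add /lgh 26): {"ev":33,"lgh":26,"n":5}
After op 2 (remove /lgh): {"ev":33,"n":5}
After op 3 (add /e 22): {"e":22,"ev":33,"n":5}
After op 4 (replace /e 75): {"e":75,"ev":33,"n":5}
After op 5 (add /lud 68): {"e":75,"ev":33,"lud":68,"n":5}
Value at /e: 75

Answer: 75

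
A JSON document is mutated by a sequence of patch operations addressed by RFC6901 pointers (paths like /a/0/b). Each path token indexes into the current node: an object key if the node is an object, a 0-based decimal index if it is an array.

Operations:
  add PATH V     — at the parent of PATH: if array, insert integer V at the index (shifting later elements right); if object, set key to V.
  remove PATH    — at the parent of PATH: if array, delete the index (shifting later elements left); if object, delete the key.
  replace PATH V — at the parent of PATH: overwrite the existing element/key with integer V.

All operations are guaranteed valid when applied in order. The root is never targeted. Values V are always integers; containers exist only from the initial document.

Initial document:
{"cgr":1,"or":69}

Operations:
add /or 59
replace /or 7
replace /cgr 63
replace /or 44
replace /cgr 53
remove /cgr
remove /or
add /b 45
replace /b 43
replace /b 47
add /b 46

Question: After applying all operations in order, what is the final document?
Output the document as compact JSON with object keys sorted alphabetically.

After op 1 (add /or 59): {"cgr":1,"or":59}
After op 2 (replace /or 7): {"cgr":1,"or":7}
After op 3 (replace /cgr 63): {"cgr":63,"or":7}
After op 4 (replace /or 44): {"cgr":63,"or":44}
After op 5 (replace /cgr 53): {"cgr":53,"or":44}
After op 6 (remove /cgr): {"or":44}
After op 7 (remove /or): {}
After op 8 (add /b 45): {"b":45}
After op 9 (replace /b 43): {"b":43}
After op 10 (replace /b 47): {"b":47}
After op 11 (add /b 46): {"b":46}

Answer: {"b":46}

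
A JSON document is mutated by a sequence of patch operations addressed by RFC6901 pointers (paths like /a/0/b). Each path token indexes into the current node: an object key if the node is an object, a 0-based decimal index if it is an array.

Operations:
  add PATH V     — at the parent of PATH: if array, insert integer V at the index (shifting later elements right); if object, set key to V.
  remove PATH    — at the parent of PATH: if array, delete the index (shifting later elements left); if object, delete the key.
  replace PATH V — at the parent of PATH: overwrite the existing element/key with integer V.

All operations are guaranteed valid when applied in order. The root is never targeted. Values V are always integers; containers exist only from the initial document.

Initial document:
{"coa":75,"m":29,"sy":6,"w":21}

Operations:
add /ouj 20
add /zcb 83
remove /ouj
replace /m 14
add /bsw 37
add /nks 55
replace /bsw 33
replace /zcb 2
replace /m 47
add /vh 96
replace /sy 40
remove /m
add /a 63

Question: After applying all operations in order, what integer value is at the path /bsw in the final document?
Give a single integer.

After op 1 (add /ouj 20): {"coa":75,"m":29,"ouj":20,"sy":6,"w":21}
After op 2 (add /zcb 83): {"coa":75,"m":29,"ouj":20,"sy":6,"w":21,"zcb":83}
After op 3 (remove /ouj): {"coa":75,"m":29,"sy":6,"w":21,"zcb":83}
After op 4 (replace /m 14): {"coa":75,"m":14,"sy":6,"w":21,"zcb":83}
After op 5 (add /bsw 37): {"bsw":37,"coa":75,"m":14,"sy":6,"w":21,"zcb":83}
After op 6 (add /nks 55): {"bsw":37,"coa":75,"m":14,"nks":55,"sy":6,"w":21,"zcb":83}
After op 7 (replace /bsw 33): {"bsw":33,"coa":75,"m":14,"nks":55,"sy":6,"w":21,"zcb":83}
After op 8 (replace /zcb 2): {"bsw":33,"coa":75,"m":14,"nks":55,"sy":6,"w":21,"zcb":2}
After op 9 (replace /m 47): {"bsw":33,"coa":75,"m":47,"nks":55,"sy":6,"w":21,"zcb":2}
After op 10 (add /vh 96): {"bsw":33,"coa":75,"m":47,"nks":55,"sy":6,"vh":96,"w":21,"zcb":2}
After op 11 (replace /sy 40): {"bsw":33,"coa":75,"m":47,"nks":55,"sy":40,"vh":96,"w":21,"zcb":2}
After op 12 (remove /m): {"bsw":33,"coa":75,"nks":55,"sy":40,"vh":96,"w":21,"zcb":2}
After op 13 (add /a 63): {"a":63,"bsw":33,"coa":75,"nks":55,"sy":40,"vh":96,"w":21,"zcb":2}
Value at /bsw: 33

Answer: 33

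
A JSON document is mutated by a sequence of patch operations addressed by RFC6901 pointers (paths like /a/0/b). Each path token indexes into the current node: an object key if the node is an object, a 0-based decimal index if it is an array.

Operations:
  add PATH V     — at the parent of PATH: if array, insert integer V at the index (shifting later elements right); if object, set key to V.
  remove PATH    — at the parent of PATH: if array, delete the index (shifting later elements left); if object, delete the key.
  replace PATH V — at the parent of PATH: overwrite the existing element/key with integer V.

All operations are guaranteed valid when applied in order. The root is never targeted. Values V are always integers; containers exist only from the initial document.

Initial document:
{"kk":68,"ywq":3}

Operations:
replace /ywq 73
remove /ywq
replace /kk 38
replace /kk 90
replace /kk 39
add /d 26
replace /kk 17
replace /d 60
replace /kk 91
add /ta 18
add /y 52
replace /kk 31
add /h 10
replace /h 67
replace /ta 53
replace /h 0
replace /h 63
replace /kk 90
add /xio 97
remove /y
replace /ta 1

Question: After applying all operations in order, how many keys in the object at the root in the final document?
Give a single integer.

Answer: 5

Derivation:
After op 1 (replace /ywq 73): {"kk":68,"ywq":73}
After op 2 (remove /ywq): {"kk":68}
After op 3 (replace /kk 38): {"kk":38}
After op 4 (replace /kk 90): {"kk":90}
After op 5 (replace /kk 39): {"kk":39}
After op 6 (add /d 26): {"d":26,"kk":39}
After op 7 (replace /kk 17): {"d":26,"kk":17}
After op 8 (replace /d 60): {"d":60,"kk":17}
After op 9 (replace /kk 91): {"d":60,"kk":91}
After op 10 (add /ta 18): {"d":60,"kk":91,"ta":18}
After op 11 (add /y 52): {"d":60,"kk":91,"ta":18,"y":52}
After op 12 (replace /kk 31): {"d":60,"kk":31,"ta":18,"y":52}
After op 13 (add /h 10): {"d":60,"h":10,"kk":31,"ta":18,"y":52}
After op 14 (replace /h 67): {"d":60,"h":67,"kk":31,"ta":18,"y":52}
After op 15 (replace /ta 53): {"d":60,"h":67,"kk":31,"ta":53,"y":52}
After op 16 (replace /h 0): {"d":60,"h":0,"kk":31,"ta":53,"y":52}
After op 17 (replace /h 63): {"d":60,"h":63,"kk":31,"ta":53,"y":52}
After op 18 (replace /kk 90): {"d":60,"h":63,"kk":90,"ta":53,"y":52}
After op 19 (add /xio 97): {"d":60,"h":63,"kk":90,"ta":53,"xio":97,"y":52}
After op 20 (remove /y): {"d":60,"h":63,"kk":90,"ta":53,"xio":97}
After op 21 (replace /ta 1): {"d":60,"h":63,"kk":90,"ta":1,"xio":97}
Size at the root: 5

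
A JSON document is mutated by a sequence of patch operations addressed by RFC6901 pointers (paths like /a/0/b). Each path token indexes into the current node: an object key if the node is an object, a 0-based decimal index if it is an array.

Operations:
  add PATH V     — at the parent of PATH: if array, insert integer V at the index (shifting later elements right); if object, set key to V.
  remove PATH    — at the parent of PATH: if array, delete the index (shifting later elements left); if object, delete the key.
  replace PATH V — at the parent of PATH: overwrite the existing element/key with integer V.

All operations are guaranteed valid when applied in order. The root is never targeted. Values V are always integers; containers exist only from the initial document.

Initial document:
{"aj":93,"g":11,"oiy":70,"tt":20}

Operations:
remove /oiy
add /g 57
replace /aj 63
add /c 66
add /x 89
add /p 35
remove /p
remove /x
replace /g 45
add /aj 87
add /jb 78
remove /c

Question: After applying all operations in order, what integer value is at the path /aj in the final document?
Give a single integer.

After op 1 (remove /oiy): {"aj":93,"g":11,"tt":20}
After op 2 (add /g 57): {"aj":93,"g":57,"tt":20}
After op 3 (replace /aj 63): {"aj":63,"g":57,"tt":20}
After op 4 (add /c 66): {"aj":63,"c":66,"g":57,"tt":20}
After op 5 (add /x 89): {"aj":63,"c":66,"g":57,"tt":20,"x":89}
After op 6 (add /p 35): {"aj":63,"c":66,"g":57,"p":35,"tt":20,"x":89}
After op 7 (remove /p): {"aj":63,"c":66,"g":57,"tt":20,"x":89}
After op 8 (remove /x): {"aj":63,"c":66,"g":57,"tt":20}
After op 9 (replace /g 45): {"aj":63,"c":66,"g":45,"tt":20}
After op 10 (add /aj 87): {"aj":87,"c":66,"g":45,"tt":20}
After op 11 (add /jb 78): {"aj":87,"c":66,"g":45,"jb":78,"tt":20}
After op 12 (remove /c): {"aj":87,"g":45,"jb":78,"tt":20}
Value at /aj: 87

Answer: 87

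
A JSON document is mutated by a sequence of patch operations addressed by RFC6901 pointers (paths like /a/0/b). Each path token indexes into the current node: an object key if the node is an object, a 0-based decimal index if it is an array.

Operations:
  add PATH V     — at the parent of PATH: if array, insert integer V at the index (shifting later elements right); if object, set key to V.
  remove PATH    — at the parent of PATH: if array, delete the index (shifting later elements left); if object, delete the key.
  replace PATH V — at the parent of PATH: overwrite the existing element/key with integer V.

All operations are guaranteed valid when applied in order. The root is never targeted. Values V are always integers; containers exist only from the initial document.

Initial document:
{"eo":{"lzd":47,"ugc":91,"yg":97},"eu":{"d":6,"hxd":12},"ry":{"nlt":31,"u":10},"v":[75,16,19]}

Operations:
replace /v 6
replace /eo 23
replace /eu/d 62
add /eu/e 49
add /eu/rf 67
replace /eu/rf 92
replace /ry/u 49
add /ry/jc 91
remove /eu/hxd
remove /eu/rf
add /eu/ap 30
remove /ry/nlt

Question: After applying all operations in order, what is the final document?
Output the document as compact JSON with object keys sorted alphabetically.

Answer: {"eo":23,"eu":{"ap":30,"d":62,"e":49},"ry":{"jc":91,"u":49},"v":6}

Derivation:
After op 1 (replace /v 6): {"eo":{"lzd":47,"ugc":91,"yg":97},"eu":{"d":6,"hxd":12},"ry":{"nlt":31,"u":10},"v":6}
After op 2 (replace /eo 23): {"eo":23,"eu":{"d":6,"hxd":12},"ry":{"nlt":31,"u":10},"v":6}
After op 3 (replace /eu/d 62): {"eo":23,"eu":{"d":62,"hxd":12},"ry":{"nlt":31,"u":10},"v":6}
After op 4 (add /eu/e 49): {"eo":23,"eu":{"d":62,"e":49,"hxd":12},"ry":{"nlt":31,"u":10},"v":6}
After op 5 (add /eu/rf 67): {"eo":23,"eu":{"d":62,"e":49,"hxd":12,"rf":67},"ry":{"nlt":31,"u":10},"v":6}
After op 6 (replace /eu/rf 92): {"eo":23,"eu":{"d":62,"e":49,"hxd":12,"rf":92},"ry":{"nlt":31,"u":10},"v":6}
After op 7 (replace /ry/u 49): {"eo":23,"eu":{"d":62,"e":49,"hxd":12,"rf":92},"ry":{"nlt":31,"u":49},"v":6}
After op 8 (add /ry/jc 91): {"eo":23,"eu":{"d":62,"e":49,"hxd":12,"rf":92},"ry":{"jc":91,"nlt":31,"u":49},"v":6}
After op 9 (remove /eu/hxd): {"eo":23,"eu":{"d":62,"e":49,"rf":92},"ry":{"jc":91,"nlt":31,"u":49},"v":6}
After op 10 (remove /eu/rf): {"eo":23,"eu":{"d":62,"e":49},"ry":{"jc":91,"nlt":31,"u":49},"v":6}
After op 11 (add /eu/ap 30): {"eo":23,"eu":{"ap":30,"d":62,"e":49},"ry":{"jc":91,"nlt":31,"u":49},"v":6}
After op 12 (remove /ry/nlt): {"eo":23,"eu":{"ap":30,"d":62,"e":49},"ry":{"jc":91,"u":49},"v":6}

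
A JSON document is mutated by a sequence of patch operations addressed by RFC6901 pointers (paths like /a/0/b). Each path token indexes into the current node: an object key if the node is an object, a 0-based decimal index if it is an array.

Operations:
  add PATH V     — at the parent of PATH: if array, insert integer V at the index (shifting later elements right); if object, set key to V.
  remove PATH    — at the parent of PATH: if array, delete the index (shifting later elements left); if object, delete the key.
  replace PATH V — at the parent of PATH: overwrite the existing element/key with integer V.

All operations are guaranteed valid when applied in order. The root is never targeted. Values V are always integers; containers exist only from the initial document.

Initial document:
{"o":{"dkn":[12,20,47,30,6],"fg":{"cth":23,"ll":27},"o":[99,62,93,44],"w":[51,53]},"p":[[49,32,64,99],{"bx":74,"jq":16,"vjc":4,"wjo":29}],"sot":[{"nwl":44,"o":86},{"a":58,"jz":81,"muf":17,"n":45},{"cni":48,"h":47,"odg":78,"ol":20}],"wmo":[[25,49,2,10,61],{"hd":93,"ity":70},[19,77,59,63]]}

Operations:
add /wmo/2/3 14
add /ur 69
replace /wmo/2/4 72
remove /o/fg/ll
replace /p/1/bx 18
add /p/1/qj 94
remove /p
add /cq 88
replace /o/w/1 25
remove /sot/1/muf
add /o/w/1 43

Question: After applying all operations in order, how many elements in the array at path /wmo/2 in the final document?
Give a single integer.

After op 1 (add /wmo/2/3 14): {"o":{"dkn":[12,20,47,30,6],"fg":{"cth":23,"ll":27},"o":[99,62,93,44],"w":[51,53]},"p":[[49,32,64,99],{"bx":74,"jq":16,"vjc":4,"wjo":29}],"sot":[{"nwl":44,"o":86},{"a":58,"jz":81,"muf":17,"n":45},{"cni":48,"h":47,"odg":78,"ol":20}],"wmo":[[25,49,2,10,61],{"hd":93,"ity":70},[19,77,59,14,63]]}
After op 2 (add /ur 69): {"o":{"dkn":[12,20,47,30,6],"fg":{"cth":23,"ll":27},"o":[99,62,93,44],"w":[51,53]},"p":[[49,32,64,99],{"bx":74,"jq":16,"vjc":4,"wjo":29}],"sot":[{"nwl":44,"o":86},{"a":58,"jz":81,"muf":17,"n":45},{"cni":48,"h":47,"odg":78,"ol":20}],"ur":69,"wmo":[[25,49,2,10,61],{"hd":93,"ity":70},[19,77,59,14,63]]}
After op 3 (replace /wmo/2/4 72): {"o":{"dkn":[12,20,47,30,6],"fg":{"cth":23,"ll":27},"o":[99,62,93,44],"w":[51,53]},"p":[[49,32,64,99],{"bx":74,"jq":16,"vjc":4,"wjo":29}],"sot":[{"nwl":44,"o":86},{"a":58,"jz":81,"muf":17,"n":45},{"cni":48,"h":47,"odg":78,"ol":20}],"ur":69,"wmo":[[25,49,2,10,61],{"hd":93,"ity":70},[19,77,59,14,72]]}
After op 4 (remove /o/fg/ll): {"o":{"dkn":[12,20,47,30,6],"fg":{"cth":23},"o":[99,62,93,44],"w":[51,53]},"p":[[49,32,64,99],{"bx":74,"jq":16,"vjc":4,"wjo":29}],"sot":[{"nwl":44,"o":86},{"a":58,"jz":81,"muf":17,"n":45},{"cni":48,"h":47,"odg":78,"ol":20}],"ur":69,"wmo":[[25,49,2,10,61],{"hd":93,"ity":70},[19,77,59,14,72]]}
After op 5 (replace /p/1/bx 18): {"o":{"dkn":[12,20,47,30,6],"fg":{"cth":23},"o":[99,62,93,44],"w":[51,53]},"p":[[49,32,64,99],{"bx":18,"jq":16,"vjc":4,"wjo":29}],"sot":[{"nwl":44,"o":86},{"a":58,"jz":81,"muf":17,"n":45},{"cni":48,"h":47,"odg":78,"ol":20}],"ur":69,"wmo":[[25,49,2,10,61],{"hd":93,"ity":70},[19,77,59,14,72]]}
After op 6 (add /p/1/qj 94): {"o":{"dkn":[12,20,47,30,6],"fg":{"cth":23},"o":[99,62,93,44],"w":[51,53]},"p":[[49,32,64,99],{"bx":18,"jq":16,"qj":94,"vjc":4,"wjo":29}],"sot":[{"nwl":44,"o":86},{"a":58,"jz":81,"muf":17,"n":45},{"cni":48,"h":47,"odg":78,"ol":20}],"ur":69,"wmo":[[25,49,2,10,61],{"hd":93,"ity":70},[19,77,59,14,72]]}
After op 7 (remove /p): {"o":{"dkn":[12,20,47,30,6],"fg":{"cth":23},"o":[99,62,93,44],"w":[51,53]},"sot":[{"nwl":44,"o":86},{"a":58,"jz":81,"muf":17,"n":45},{"cni":48,"h":47,"odg":78,"ol":20}],"ur":69,"wmo":[[25,49,2,10,61],{"hd":93,"ity":70},[19,77,59,14,72]]}
After op 8 (add /cq 88): {"cq":88,"o":{"dkn":[12,20,47,30,6],"fg":{"cth":23},"o":[99,62,93,44],"w":[51,53]},"sot":[{"nwl":44,"o":86},{"a":58,"jz":81,"muf":17,"n":45},{"cni":48,"h":47,"odg":78,"ol":20}],"ur":69,"wmo":[[25,49,2,10,61],{"hd":93,"ity":70},[19,77,59,14,72]]}
After op 9 (replace /o/w/1 25): {"cq":88,"o":{"dkn":[12,20,47,30,6],"fg":{"cth":23},"o":[99,62,93,44],"w":[51,25]},"sot":[{"nwl":44,"o":86},{"a":58,"jz":81,"muf":17,"n":45},{"cni":48,"h":47,"odg":78,"ol":20}],"ur":69,"wmo":[[25,49,2,10,61],{"hd":93,"ity":70},[19,77,59,14,72]]}
After op 10 (remove /sot/1/muf): {"cq":88,"o":{"dkn":[12,20,47,30,6],"fg":{"cth":23},"o":[99,62,93,44],"w":[51,25]},"sot":[{"nwl":44,"o":86},{"a":58,"jz":81,"n":45},{"cni":48,"h":47,"odg":78,"ol":20}],"ur":69,"wmo":[[25,49,2,10,61],{"hd":93,"ity":70},[19,77,59,14,72]]}
After op 11 (add /o/w/1 43): {"cq":88,"o":{"dkn":[12,20,47,30,6],"fg":{"cth":23},"o":[99,62,93,44],"w":[51,43,25]},"sot":[{"nwl":44,"o":86},{"a":58,"jz":81,"n":45},{"cni":48,"h":47,"odg":78,"ol":20}],"ur":69,"wmo":[[25,49,2,10,61],{"hd":93,"ity":70},[19,77,59,14,72]]}
Size at path /wmo/2: 5

Answer: 5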